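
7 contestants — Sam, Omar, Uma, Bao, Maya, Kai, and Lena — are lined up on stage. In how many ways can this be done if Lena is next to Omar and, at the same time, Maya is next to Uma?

Treat {Lena,Omar} as one block (2 orders) and {Maya,Uma} as another (2 orders).
That leaves 5 units to arrange: 2 × 2 × 5! = 4 × 120 = 480.

480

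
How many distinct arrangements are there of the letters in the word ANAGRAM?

840

Letter multiplicities in ANAGRAM: A×3, G×1, M×1, N×1, R×1.
Dividing 7! = 5040 by 3! = 6 for the repeated letters gives 840.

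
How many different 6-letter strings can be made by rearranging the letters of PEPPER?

PEPPER has 6 letters with E appearing twice and P appearing 3 times.
The number of distinct arrangements is 6!/(3!·2!) = 720/12 = 60.

60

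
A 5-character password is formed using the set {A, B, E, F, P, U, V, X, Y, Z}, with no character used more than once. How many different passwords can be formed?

This is a permutation of 5 out of 10: P(10,5) = 10!/5!.
That product is 10 × 9 × 8 × 7 × 6 = 30240.

30240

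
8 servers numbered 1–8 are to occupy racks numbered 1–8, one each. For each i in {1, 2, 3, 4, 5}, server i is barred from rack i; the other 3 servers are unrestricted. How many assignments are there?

Let Aᵢ (for 1 ≤ i ≤ 5) be the placements that put server i in its forbidden rack. Any j of these fix j positions, leaving (8−j)! ways to fill the rest, and there are C(5,j) ways to pick which j.
By inclusion–exclusion, the number of valid placements is Σ_{j=0}^{5} (−1)^j C(5,j)·(8−j)!.
Computing: 40320 − 25200 + 7200 − 1200 + 120 − 6 = 21234.

21234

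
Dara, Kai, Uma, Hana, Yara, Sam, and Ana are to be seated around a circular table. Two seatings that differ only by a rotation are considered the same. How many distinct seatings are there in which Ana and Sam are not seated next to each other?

Without the restriction there are (6)! = 720 seatings.
Those with Ana next to Sam: fuse the pair into one unit and seat 6 units around a circle — 2·(5)! = 240.
Subtracting, 720 − 240 = 480.

480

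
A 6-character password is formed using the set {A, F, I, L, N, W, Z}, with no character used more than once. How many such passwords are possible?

5040

Choose and order 6 of the 7 symbols: the first character has 7 options, the next 6, and so on down to 2.
That product is 7 × 6 × 5 × 4 × 3 × 2 = 5040.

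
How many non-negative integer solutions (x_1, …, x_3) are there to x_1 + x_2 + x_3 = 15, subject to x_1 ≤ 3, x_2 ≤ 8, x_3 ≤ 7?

10

Ignoring the caps, the number of non-negative solutions to x_1+…+x_3 = 15 is C(17,2) = 136.
Subtract solutions that violate a single cap (substitute x_i' = x_i − (cap_i+1)): x_1 ≥ 4 gives C(13,2) = 78; x_2 ≥ 9 gives C(8,2) = 28; x_3 ≥ 8 gives C(9,2) = 36. Together 142.
Add back pairs where two caps are both exceeded: 6 + 10 + 0 = 16.
By inclusion–exclusion the count is 136 − 142 + 16 = 10.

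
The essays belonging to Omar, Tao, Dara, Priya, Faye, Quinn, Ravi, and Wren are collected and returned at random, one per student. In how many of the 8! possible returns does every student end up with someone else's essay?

14833

Count assignments avoiding every fixed point. For any j of the 8 students fixed to their own essay, the other 8−j can be arranged in (8−j)! ways.
By inclusion–exclusion this is Σ_{j=0}^{8} (−1)^j C(8,j)·(8−j)!.
Computing: 40320 − 40320 + 20160 − 6720 + 1680 − 336 + 56 − 8 + 1 = 14833.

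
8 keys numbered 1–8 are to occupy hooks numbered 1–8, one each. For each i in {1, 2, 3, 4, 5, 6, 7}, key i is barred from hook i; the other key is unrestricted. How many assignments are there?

16687

Let Aᵢ (for 1 ≤ i ≤ 7) be the placements that put key i in its forbidden hook. Any j of these fix j positions, leaving (8−j)! ways to fill the rest, and there are C(7,j) ways to pick which j.
By inclusion–exclusion, the number of valid placements is Σ_{j=0}^{7} (−1)^j C(7,j)·(8−j)!.
Computing: 40320 − 35280 + 15120 − 4200 + 840 − 126 + 14 − 1 = 16687.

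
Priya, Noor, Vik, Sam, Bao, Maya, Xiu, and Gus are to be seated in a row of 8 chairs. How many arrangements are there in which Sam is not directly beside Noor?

30240

Of the 8! = 40320 arrangements, those with Sam and Noor adjacent number 2 × 7! = 10080 (treat the pair as a block with 2 internal orders).
Complementary counting: 40320 − 10080 = 30240.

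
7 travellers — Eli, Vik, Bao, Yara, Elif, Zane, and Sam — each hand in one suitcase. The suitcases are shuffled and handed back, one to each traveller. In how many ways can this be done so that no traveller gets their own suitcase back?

1854

Count assignments avoiding every fixed point. For any j of the 7 travellers fixed to their own suitcase, the other 7−j can be arranged in (7−j)! ways.
By inclusion–exclusion this is Σ_{j=0}^{7} (−1)^j C(7,j)·(7−j)!.
Computing: 5040 − 5040 + 2520 − 840 + 210 − 42 + 7 − 1 = 1854.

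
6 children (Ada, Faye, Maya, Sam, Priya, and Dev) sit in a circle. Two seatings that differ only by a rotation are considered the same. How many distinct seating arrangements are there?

Around a circle, 6 distinct people have 6!/6 = (5)! = 120 rotationally distinct seatings.

120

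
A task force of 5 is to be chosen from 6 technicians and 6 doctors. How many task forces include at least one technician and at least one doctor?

780

Unrestricted: C(12,5) = 792 ways to pick any 5 of the 12.
Selections missing a whole group: no technicians → C(6,5) = 6; no doctors → C(6,5) = 6.
Both groups omitted at once is impossible, so 792 − 12 = 780.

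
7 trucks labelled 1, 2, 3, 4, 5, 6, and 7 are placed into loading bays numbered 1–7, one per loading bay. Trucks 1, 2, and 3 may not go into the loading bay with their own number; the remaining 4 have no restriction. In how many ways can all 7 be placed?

Let Aᵢ (for i ∈ {1, 2, 3}) be the placements that put truck i in its forbidden loading bay. Any j of these fix j positions, leaving (7−j)! ways to fill the rest, and there are C(3,j) ways to pick which j.
By inclusion–exclusion, the number of valid placements is Σ_{j=0}^{3} (−1)^j C(3,j)·(7−j)!.
Computing: 5040 − 2160 + 360 − 24 = 3216.

3216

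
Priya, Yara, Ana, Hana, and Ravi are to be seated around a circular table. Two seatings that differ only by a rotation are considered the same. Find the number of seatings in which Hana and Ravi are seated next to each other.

Glue Hana and Ravi into a block (2 internal orders). Seating 4 units around a circle gives (3)! arrangements.
So 2 × (3)! = 2 × 6 = 12.

12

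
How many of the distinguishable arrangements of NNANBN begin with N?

Fix N in the first position and arrange the remaining 5 letters.
Those 5 letters have N appearing 3 times, giving (5)!/(3!) = 20.

20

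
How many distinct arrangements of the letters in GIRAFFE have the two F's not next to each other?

Total arrangements of GIRAFFE: 7!/(2!) = 2520.
Arrangements with the F's together: treat FF as one letter, giving (6)! = 720.
Hence 2520 − 720 = 1800.

1800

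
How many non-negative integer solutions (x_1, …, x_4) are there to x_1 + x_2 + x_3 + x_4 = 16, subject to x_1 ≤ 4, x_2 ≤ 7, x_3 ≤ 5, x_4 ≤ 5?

Without the upper bounds there are C(19,3) = 969 ways to split 16 among 4 variables.
Subtract solutions that violate a single cap (substitute x_i' = x_i − (cap_i+1)): x_1 ≥ 5 gives C(14,3) = 364; x_2 ≥ 8 gives C(11,3) = 165; x_3 ≥ 6 gives C(13,3) = 286; x_4 ≥ 6 gives C(13,3) = 286. Together 1101.
Add back pairs where two caps are both exceeded: 20 + 56 + 56 + 10 + 10 + 35 = 187.
By inclusion–exclusion the count is 969 − 1101 + 187 = 55.

55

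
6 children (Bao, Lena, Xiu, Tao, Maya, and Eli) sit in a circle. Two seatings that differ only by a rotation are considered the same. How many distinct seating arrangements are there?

120

Seat Bao anywhere (absorbing the rotational symmetry), then permute the other 5: (5)! = 120.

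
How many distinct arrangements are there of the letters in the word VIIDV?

VIIDV has 5 letters with I appearing twice and V appearing twice.
So there are 5! / (2!·2!) = 30 distinguishable arrangements.

30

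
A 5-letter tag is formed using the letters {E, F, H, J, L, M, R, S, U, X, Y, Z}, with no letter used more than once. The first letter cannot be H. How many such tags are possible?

The first letter has 12−1 = 11 choices (anything except H).
The remaining 4 letters are filled from the other 11 symbols without repetition: 11 × 10 × 9 × 8 = 7920.
Total: 11 × 7920 = 87120.

87120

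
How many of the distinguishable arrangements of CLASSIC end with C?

360

With the last slot taken by C, it remains to arrange the other 6 letters (LASSIC).
Those 6 letters have S appearing twice, giving (6)!/(2!) = 360.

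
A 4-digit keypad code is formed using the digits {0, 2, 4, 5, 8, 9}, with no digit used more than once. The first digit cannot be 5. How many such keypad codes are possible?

300

The first digit has 6−1 = 5 choices (anything except 5).
The remaining 3 digits are filled from the other 5 symbols without repetition: 5 × 4 × 3 = 60.
Total: 5 × 60 = 300.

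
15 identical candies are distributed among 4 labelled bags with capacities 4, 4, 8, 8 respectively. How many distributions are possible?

148

Without the upper bounds there are C(18,3) = 816 ways to split 15 among 4 bags.
Subtract solutions that violate a single cap (substitute x_i' = x_i − (cap_i+1)): x_1 ≥ 5 gives C(13,3) = 286; x_2 ≥ 5 gives C(13,3) = 286; x_3 ≥ 9 gives C(9,3) = 84; x_4 ≥ 9 gives C(9,3) = 84. Together 740.
Add back pairs where two caps are both exceeded: 56 + 4 + 4 + 4 + 4 + 0 = 72.
By inclusion–exclusion the count is 816 − 740 + 72 = 148.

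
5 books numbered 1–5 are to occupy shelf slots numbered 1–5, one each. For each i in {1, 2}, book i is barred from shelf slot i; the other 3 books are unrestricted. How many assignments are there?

78

Let Aᵢ (for i ∈ {1, 2}) be the placements that put book i in its forbidden shelf slot. Any j of these fix j positions, leaving (5−j)! ways to fill the rest, and there are C(2,j) ways to pick which j.
By inclusion–exclusion, the number of valid placements is Σ_{j=0}^{2} (−1)^j C(2,j)·(5−j)!.
Computing: 120 − 48 + 6 = 78.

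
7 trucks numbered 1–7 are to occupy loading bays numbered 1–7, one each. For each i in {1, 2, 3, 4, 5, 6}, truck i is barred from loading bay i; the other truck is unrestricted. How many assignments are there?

Let Aᵢ (for 1 ≤ i ≤ 6) be the placements that put truck i in its forbidden loading bay. Any j of these fix j positions, leaving (7−j)! ways to fill the rest, and there are C(6,j) ways to pick which j.
By inclusion–exclusion, the number of valid placements is Σ_{j=0}^{6} (−1)^j C(6,j)·(7−j)!.
Computing: 5040 − 4320 + 1800 − 480 + 90 − 12 + 1 = 2119.

2119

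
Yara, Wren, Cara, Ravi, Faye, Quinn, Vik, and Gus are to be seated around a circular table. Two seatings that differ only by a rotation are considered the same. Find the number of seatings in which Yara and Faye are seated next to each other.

Glue Yara and Faye into a block (2 internal orders). Seating 7 units around a circle gives (6)! arrangements.
So 2 × (6)! = 2 × 720 = 1440.

1440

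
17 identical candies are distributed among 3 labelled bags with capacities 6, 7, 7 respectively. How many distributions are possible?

10

By stars and bars, unrestricted non-negative solutions to x_1+…+x_3 = 17 number C(17+2,2) = 171.
Subtract solutions that violate a single cap (substitute x_i' = x_i − (cap_i+1)): x_1 ≥ 7 gives C(12,2) = 66; x_2 ≥ 8 gives C(11,2) = 55; x_3 ≥ 8 gives C(11,2) = 55. Together 176.
Add back pairs where two caps are both exceeded: 6 + 6 + 3 = 15.
By inclusion–exclusion the count is 171 − 176 + 15 = 10.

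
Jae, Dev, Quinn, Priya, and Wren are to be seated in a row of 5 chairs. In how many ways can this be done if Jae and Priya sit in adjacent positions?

Place the 3 others and the Jae-Priya pair as 4 objects in a line; the pair has 2 internal arrangements.
That gives 2 × 4! = 2 × 24 = 48.

48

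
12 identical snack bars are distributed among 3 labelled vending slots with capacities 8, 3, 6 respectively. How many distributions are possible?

Without the upper bounds there are C(14,2) = 91 ways to split 12 among 3 vending slots.
Subtract solutions that violate a single cap (substitute x_i' = x_i − (cap_i+1)): x_1 ≥ 9 gives C(5,2) = 10; x_2 ≥ 4 gives C(10,2) = 45; x_3 ≥ 7 gives C(7,2) = 21. Together 76.
Add back pairs where two caps are both exceeded: 0 + 0 + 3 = 3.
By inclusion–exclusion the count is 91 − 76 + 3 = 18.

18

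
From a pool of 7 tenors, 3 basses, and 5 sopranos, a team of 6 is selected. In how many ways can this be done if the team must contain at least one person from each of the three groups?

Unrestricted: C(15,6) = 5005 ways to pick any 6 of the 15.
Subtract selections that omit an entire group: no tenors → C(8,6) = 28; no basses → C(12,6) = 924; no sopranos → C(10,6) = 210.
Add back selections omitting two groups (i.e. drawn from a single group): C(7,6) + C(3,6) + C(5,6) = 7.
By inclusion–exclusion: 5005 − 1162 + 7 = 3850.

3850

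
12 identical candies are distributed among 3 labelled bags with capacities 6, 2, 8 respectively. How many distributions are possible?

Without the upper bounds there are C(14,2) = 91 ways to split 12 among 3 bags.
Subtract solutions that violate a single cap (substitute x_i' = x_i − (cap_i+1)): x_1 ≥ 7 gives C(7,2) = 21; x_2 ≥ 3 gives C(11,2) = 55; x_3 ≥ 9 gives C(5,2) = 10. Together 86.
Add back pairs where two caps are both exceeded: 6 + 0 + 1 = 7.
By inclusion–exclusion the count is 91 − 86 + 7 = 12.

12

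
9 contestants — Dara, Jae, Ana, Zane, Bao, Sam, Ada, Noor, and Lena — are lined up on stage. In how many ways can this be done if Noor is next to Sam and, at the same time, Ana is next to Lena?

Treat {Noor,Sam} as one block (2 orders) and {Ana,Lena} as another (2 orders).
That leaves 7 units to arrange: 2 × 2 × 7! = 4 × 5040 = 20160.

20160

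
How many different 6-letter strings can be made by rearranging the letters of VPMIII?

120

The 6 letters of VPMIII have repeats: I appearing 3 times.
Dividing 6! = 720 by 3! = 6 for the repeated letters gives 120.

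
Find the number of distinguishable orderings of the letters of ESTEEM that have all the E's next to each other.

Treat the 3 copies of E as a single block. The multiset to arrange is then {EEE, M, S, T}, 4 items in all.
All 4 items are distinct, so there are (4)! = 24 arrangements.

24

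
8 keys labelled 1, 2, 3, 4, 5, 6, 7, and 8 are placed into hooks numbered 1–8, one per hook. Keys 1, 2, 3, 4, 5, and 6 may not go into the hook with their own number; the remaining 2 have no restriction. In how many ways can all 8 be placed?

Let Aᵢ (for 1 ≤ i ≤ 6) be the placements that put key i in its forbidden hook. Any j of these fix j positions, leaving (8−j)! ways to fill the rest, and there are C(6,j) ways to pick which j.
By inclusion–exclusion, the number of valid placements is Σ_{j=0}^{6} (−1)^j C(6,j)·(8−j)!.
Computing: 40320 − 30240 + 10800 − 2400 + 360 − 36 + 2 = 18806.

18806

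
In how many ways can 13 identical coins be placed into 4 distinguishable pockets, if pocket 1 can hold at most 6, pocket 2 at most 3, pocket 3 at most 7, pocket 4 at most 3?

64

Ignoring the caps, the number of non-negative solutions to x_1+…+x_4 = 13 is C(16,3) = 560.
Subtract solutions that violate a single cap (substitute x_i' = x_i − (cap_i+1)): x_1 ≥ 7 gives C(9,3) = 84; x_2 ≥ 4 gives C(12,3) = 220; x_3 ≥ 8 gives C(8,3) = 56; x_4 ≥ 4 gives C(12,3) = 220. Together 580.
Add back pairs where two caps are both exceeded: 10 + 0 + 10 + 4 + 56 + 4 = 84.
By inclusion–exclusion the count is 560 − 580 + 84 = 64.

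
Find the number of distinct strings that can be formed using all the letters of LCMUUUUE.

1680

Letter multiplicities in LCMUUUUE: C×1, E×1, L×1, M×1, U×4.
Dividing 8! = 40320 by 4! = 24 for the repeated letters gives 1680.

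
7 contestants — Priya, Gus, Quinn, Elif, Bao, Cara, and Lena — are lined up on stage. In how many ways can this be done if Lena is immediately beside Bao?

Place the 5 others and the Lena-Bao pair as 6 objects in a line; the pair has 2 internal arrangements.
So the count is 2·(6)! = 1440.

1440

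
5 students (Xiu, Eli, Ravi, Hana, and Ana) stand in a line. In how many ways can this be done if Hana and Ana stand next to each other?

Glue Hana and Ana into one block (2 internal orders), leaving 4 units to arrange in a row.
That gives 2 × 4! = 2 × 24 = 48.

48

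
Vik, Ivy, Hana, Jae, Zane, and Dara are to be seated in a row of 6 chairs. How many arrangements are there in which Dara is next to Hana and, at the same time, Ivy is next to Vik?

96

Treat {Dara,Hana} as one block (2 orders) and {Ivy,Vik} as another (2 orders).
That leaves 4 units to arrange: 2 × 2 × 4! = 4 × 24 = 96.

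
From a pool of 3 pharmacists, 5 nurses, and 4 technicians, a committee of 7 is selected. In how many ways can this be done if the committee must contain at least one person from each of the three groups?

Total 7-person selections from all 12: C(12,7) = 792.
Subtract selections that omit an entire group: no pharmacists → C(9,7) = 36; no nurses → C(7,7) = 1; no technicians → C(8,7) = 8.
Add back selections omitting two groups (i.e. drawn from a single group): C(3,7) + C(5,7) + C(4,7) = 0.
By inclusion–exclusion: 792 − 45 + 0 = 747.

747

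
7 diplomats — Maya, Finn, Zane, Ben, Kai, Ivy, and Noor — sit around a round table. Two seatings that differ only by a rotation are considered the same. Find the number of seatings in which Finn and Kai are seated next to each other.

Glue Finn and Kai into a block (2 internal orders). Seating 6 units around a circle gives (5)! arrangements.
So 2 × (5)! = 2 × 120 = 240.

240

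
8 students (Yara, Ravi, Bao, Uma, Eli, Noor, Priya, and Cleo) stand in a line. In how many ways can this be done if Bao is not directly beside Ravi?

30240

Of the 8! = 40320 arrangements, those with Bao and Ravi adjacent number 2 × 7! = 10080 (treat the pair as a block with 2 internal orders).
Complementary counting: 40320 − 10080 = 30240.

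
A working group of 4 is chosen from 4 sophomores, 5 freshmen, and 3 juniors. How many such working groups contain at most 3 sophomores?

Split by how many sophomores are chosen (0 through 3).
Sum: C(4,0)·C(8,4) + C(4,1)·C(8,3) + C(4,2)·C(8,2) + C(4,3)·C(8,1) = 70 + 224 + 168 + 32 = 494.

494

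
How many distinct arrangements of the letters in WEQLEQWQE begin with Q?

Fix Q in the first position and arrange the remaining 8 letters.
Those 8 letters have E appearing 3 times, Q appearing twice, and W appearing twice, giving (8)!/(3!·2!·2!) = 1680.

1680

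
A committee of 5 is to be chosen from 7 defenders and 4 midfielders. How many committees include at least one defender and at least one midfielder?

441

With no constraint there are C(11,5) = 462 possible selections.
Subtract selections that omit an entire group: no defenders → C(4,5) = 0; no midfielders → C(7,5) = 21.
Both groups omitted at once is impossible, so 462 − 21 = 441.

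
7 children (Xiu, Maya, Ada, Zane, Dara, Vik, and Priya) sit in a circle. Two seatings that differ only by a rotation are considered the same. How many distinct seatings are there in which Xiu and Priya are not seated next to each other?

Without the restriction there are (6)! = 720 seatings.
Those with Xiu next to Priya: fuse the pair into one unit and seat 6 units around a circle — 2·(5)! = 240.
Subtracting, 720 − 240 = 480.

480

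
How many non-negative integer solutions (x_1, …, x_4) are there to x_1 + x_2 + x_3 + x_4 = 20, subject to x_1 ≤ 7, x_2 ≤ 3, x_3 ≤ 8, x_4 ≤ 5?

20

By stars and bars, unrestricted non-negative solutions to x_1+…+x_4 = 20 number C(20+3,3) = 1771.
Subtract solutions that violate a single cap (substitute x_i' = x_i − (cap_i+1)): x_1 ≥ 8 gives C(15,3) = 455; x_2 ≥ 4 gives C(19,3) = 969; x_3 ≥ 9 gives C(14,3) = 364; x_4 ≥ 6 gives C(17,3) = 680. Together 2468.
Add back pairs where two caps are both exceeded: 165 + 20 + 84 + 120 + 286 + 56 = 731.
Subtract triples: 0 + 10 + 0 + 4 = 14.
By inclusion–exclusion the count is 1771 − 2468 + 731 − 14 = 20.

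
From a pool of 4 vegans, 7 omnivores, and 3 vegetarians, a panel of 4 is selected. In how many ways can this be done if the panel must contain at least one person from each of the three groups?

Total 4-person selections from all 14: C(14,4) = 1001.
Selections missing a whole group: no vegans → C(10,4) = 210; no omnivores → C(7,4) = 35; no vegetarians → C(11,4) = 330.
Add back selections omitting two groups (i.e. drawn from a single group): C(4,4) + C(7,4) + C(3,4) = 36.
By inclusion–exclusion: 1001 − 575 + 36 = 462.

462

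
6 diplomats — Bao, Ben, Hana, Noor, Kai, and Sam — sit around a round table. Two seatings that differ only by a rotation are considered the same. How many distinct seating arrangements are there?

Fix one person's seat to break rotational symmetry; the remaining 5 people can be arranged in (5)! = 120 ways.

120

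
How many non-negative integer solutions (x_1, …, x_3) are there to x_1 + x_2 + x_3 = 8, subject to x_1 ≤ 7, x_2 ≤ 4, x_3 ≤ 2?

Ignoring the caps, the number of non-negative solutions to x_1+…+x_3 = 8 is C(10,2) = 45.
Subtract solutions that violate a single cap (substitute x_i' = x_i − (cap_i+1)): x_1 ≥ 8 gives C(2,2) = 1; x_2 ≥ 5 gives C(5,2) = 10; x_3 ≥ 3 gives C(7,2) = 21. Together 32.
Add back pairs where two caps are both exceeded: 0 + 0 + 1 = 1.
By inclusion–exclusion the count is 45 − 32 + 1 = 14.

14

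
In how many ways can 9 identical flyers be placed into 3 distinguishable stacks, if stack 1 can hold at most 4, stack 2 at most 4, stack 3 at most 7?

By stars and bars, unrestricted non-negative solutions to x_1+…+x_3 = 9 number C(9+2,2) = 55.
Subtract solutions that violate a single cap (substitute x_i' = x_i − (cap_i+1)): x_1 ≥ 5 gives C(6,2) = 15; x_2 ≥ 5 gives C(6,2) = 15; x_3 ≥ 8 gives C(3,2) = 3. Together 33.
No two caps can be exceeded simultaneously, so the pair terms are all 0.
By inclusion–exclusion the count is 55 − 33 + 0 = 22.

22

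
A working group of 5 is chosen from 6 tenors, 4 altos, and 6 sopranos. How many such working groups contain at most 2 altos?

4092

Split by how many altos are chosen (0 through 2).
Sum: C(4,0)·C(12,5) + C(4,1)·C(12,4) + C(4,2)·C(12,3) = 792 + 1980 + 1320 = 4092.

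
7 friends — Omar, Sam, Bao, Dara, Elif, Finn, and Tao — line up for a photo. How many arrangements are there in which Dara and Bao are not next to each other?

3600

Of the 7! = 5040 arrangements, those with Dara and Bao adjacent number 2 × 6! = 1440 (treat the pair as a block with 2 internal orders).
So 5040 − 1440 = 3600 arrangements keep them apart.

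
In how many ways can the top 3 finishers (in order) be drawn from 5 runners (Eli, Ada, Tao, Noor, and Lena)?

There are 5 choices for 1st place, 4 for 2nd, and 3 for 3rd.
That gives 5 × 4 × 3 = 60.

60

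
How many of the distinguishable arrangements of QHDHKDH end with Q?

60

Fix Q in the last position and arrange the remaining 6 letters.
Those 6 letters have D appearing twice and H appearing 3 times, giving (6)!/(3!·2!) = 60.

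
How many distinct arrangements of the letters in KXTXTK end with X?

30

Fix X in the last position and arrange the remaining 5 letters.
Those 5 letters have K appearing twice and T appearing twice, giving (5)!/(2!·2!) = 30.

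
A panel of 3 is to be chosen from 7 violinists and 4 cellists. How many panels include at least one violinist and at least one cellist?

126

Total 3-person selections from all 11: C(11,3) = 165.
Subtract selections that omit an entire group: no violinists → C(4,3) = 4; no cellists → C(7,3) = 35.
Both groups omitted at once is impossible, so 165 − 39 = 126.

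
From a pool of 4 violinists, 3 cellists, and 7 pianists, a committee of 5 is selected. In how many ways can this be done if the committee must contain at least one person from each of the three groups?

With no constraint there are C(14,5) = 2002 possible selections.
Subtract selections that omit an entire group: no violinists → C(10,5) = 252; no cellists → C(11,5) = 462; no pianists → C(7,5) = 21.
Add back selections omitting two groups (i.e. drawn from a single group): C(4,5) + C(3,5) + C(7,5) = 21.
By inclusion–exclusion: 2002 − 735 + 21 = 1288.

1288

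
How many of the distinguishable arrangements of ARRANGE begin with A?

360

Fix A in the first position and arrange the remaining 6 letters.
Those 6 letters have R appearing twice, giving (6)!/(2!) = 360.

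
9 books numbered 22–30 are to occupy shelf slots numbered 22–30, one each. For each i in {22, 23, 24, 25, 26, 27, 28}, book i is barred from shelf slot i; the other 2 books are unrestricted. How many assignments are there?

Let Aᵢ (for 22 ≤ i ≤ 28) be the placements that put book i in its forbidden shelf slot. Any j of these fix j positions, leaving (9−j)! ways to fill the rest, and there are C(7,j) ways to pick which j.
By inclusion–exclusion, the number of valid placements is Σ_{j=0}^{7} (−1)^j C(7,j)·(9−j)!.
Computing: 362880 − 282240 + 105840 − 25200 + 4200 − 504 + 42 − 2 = 165016.

165016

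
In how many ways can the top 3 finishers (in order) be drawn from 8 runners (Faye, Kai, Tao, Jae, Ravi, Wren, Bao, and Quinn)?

336

This is an ordered selection of 3 from 8: P(8,3).
That gives 8 × 7 × 6 = 336.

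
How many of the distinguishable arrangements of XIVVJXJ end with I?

90

With the last slot taken by I, it remains to arrange the other 6 letters (XVVJXJ).
Those 6 letters have J appearing twice, V appearing twice, and X appearing twice, giving (6)!/(2!·2!·2!) = 90.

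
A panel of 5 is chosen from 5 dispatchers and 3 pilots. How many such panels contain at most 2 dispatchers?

10

Split by how many dispatchers are chosen (0 through 2).
Sum: C(5,0)·C(3,5) + C(5,1)·C(3,4) + C(5,2)·C(3,3) = 0 + 0 + 10 = 10.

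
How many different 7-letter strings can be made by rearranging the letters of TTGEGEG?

The 7 letters of TTGEGEG have repeats: E appearing twice, G appearing 3 times, and T appearing twice.
The number of distinct arrangements is 7!/(3!·2!·2!) = 5040/24 = 210.

210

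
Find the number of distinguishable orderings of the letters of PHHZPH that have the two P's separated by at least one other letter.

Total arrangements of PHHZPH: 6!/(3!·2!) = 60.
If the two P's are adjacent, glue them into one block, leaving 5 items to arrange: (5)!/(3!) = 20 ways.
Subtracting, 60 − 20 = 40 arrangements keep the P's apart.

40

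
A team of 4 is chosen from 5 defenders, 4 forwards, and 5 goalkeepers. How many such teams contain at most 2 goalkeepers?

Split by how many goalkeepers are chosen (0 through 2).
Sum: C(5,0)·C(9,4) + C(5,1)·C(9,3) + C(5,2)·C(9,2) = 126 + 420 + 360 = 906.

906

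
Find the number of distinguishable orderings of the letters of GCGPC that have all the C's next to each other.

12

Treat the 2 copies of C as a single block. The multiset to arrange is then {CC, G, G, P}, 4 items in all.
That gives (4)!/(2!) = 12 arrangements.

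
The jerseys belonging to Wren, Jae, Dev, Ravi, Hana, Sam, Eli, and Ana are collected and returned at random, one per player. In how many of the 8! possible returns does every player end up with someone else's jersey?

14833

Count assignments avoiding every fixed point. For any j of the 8 players fixed to their old jersey, the other 8−j can be arranged in (8−j)! ways.
By inclusion–exclusion this is Σ_{j=0}^{8} (−1)^j C(8,j)·(8−j)!.
Computing: 40320 − 40320 + 20160 − 6720 + 1680 − 336 + 56 − 8 + 1 = 14833.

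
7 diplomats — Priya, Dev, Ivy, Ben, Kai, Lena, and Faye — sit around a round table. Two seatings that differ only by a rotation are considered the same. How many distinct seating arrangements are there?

Around a circle, 7 distinct people have 7!/7 = (6)! = 720 rotationally distinct seatings.

720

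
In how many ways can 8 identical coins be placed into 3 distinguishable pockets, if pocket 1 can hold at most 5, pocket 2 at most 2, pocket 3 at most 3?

6

Ignoring the caps, the number of non-negative solutions to x_1+…+x_3 = 8 is C(10,2) = 45.
Subtract solutions that violate a single cap (substitute x_i' = x_i − (cap_i+1)): x_1 ≥ 6 gives C(4,2) = 6; x_2 ≥ 3 gives C(7,2) = 21; x_3 ≥ 4 gives C(6,2) = 15. Together 42.
Add back pairs where two caps are both exceeded: 0 + 0 + 3 = 3.
By inclusion–exclusion the count is 45 − 42 + 3 = 6.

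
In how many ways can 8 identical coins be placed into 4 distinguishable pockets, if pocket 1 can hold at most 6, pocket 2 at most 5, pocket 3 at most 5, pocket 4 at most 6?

137

Without the upper bounds there are C(11,3) = 165 ways to split 8 among 4 pockets.
Subtract solutions that violate a single cap (substitute x_i' = x_i − (cap_i+1)): x_1 ≥ 7 gives C(4,3) = 4; x_2 ≥ 6 gives C(5,3) = 10; x_3 ≥ 6 gives C(5,3) = 10; x_4 ≥ 7 gives C(4,3) = 4. Together 28.
No two caps can be exceeded simultaneously, so the pair terms are all 0.
By inclusion–exclusion the count is 165 − 28 + 0 = 137.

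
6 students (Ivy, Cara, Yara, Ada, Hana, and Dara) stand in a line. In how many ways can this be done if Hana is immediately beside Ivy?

Treat {Hana, Ivy} as a single unit. There are 5 units to order, and the pair itself can be ordered 2 ways.
So the count is 2·(5)! = 240.

240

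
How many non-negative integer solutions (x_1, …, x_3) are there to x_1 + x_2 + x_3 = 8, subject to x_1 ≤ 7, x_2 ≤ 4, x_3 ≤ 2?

Ignoring the caps, the number of non-negative solutions to x_1+…+x_3 = 8 is C(10,2) = 45.
Subtract solutions that violate a single cap (substitute x_i' = x_i − (cap_i+1)): x_1 ≥ 8 gives C(2,2) = 1; x_2 ≥ 5 gives C(5,2) = 10; x_3 ≥ 3 gives C(7,2) = 21. Together 32.
Add back pairs where two caps are both exceeded: 0 + 0 + 1 = 1.
By inclusion–exclusion the count is 45 − 32 + 1 = 14.

14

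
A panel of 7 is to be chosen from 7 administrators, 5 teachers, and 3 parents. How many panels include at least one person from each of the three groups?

With no constraint there are C(15,7) = 6435 possible selections.
Selections missing a whole group: no administrators → C(8,7) = 8; no teachers → C(10,7) = 120; no parents → C(12,7) = 792.
Add back selections omitting two groups (i.e. drawn from a single group): C(7,7) + C(5,7) + C(3,7) = 1.
By inclusion–exclusion: 6435 − 920 + 1 = 5516.

5516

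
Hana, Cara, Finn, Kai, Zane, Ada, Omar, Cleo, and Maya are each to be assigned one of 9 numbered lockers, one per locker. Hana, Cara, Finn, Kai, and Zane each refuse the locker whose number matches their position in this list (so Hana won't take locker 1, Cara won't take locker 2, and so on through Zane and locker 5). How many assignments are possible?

Let Aᵢ (for 1 ≤ i ≤ 5) be the placements that put person i in their forbidden locker. Any j of these fix j positions, leaving (9−j)! ways to fill the rest, and there are C(5,j) ways to pick which j.
By inclusion–exclusion, the number of valid placements is Σ_{j=0}^{5} (−1)^j C(5,j)·(9−j)!.
Computing: 362880 − 201600 + 50400 − 7200 + 600 − 24 = 205056.

205056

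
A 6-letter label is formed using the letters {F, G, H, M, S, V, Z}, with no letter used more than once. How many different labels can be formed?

This is a permutation of 6 out of 7: P(7,6) = 7!/1!.
That product is 7 × 6 × 5 × 4 × 3 × 2 = 5040.

5040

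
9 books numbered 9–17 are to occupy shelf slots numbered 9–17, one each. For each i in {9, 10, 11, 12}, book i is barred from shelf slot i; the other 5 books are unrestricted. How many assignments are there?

Let Aᵢ (for 9 ≤ i ≤ 12) be the placements that put book i in its forbidden shelf slot. Any j of these fix j positions, leaving (9−j)! ways to fill the rest, and there are C(4,j) ways to pick which j.
By inclusion–exclusion, the number of valid placements is Σ_{j=0}^{4} (−1)^j C(4,j)·(9−j)!.
Computing: 362880 − 161280 + 30240 − 2880 + 120 = 229080.

229080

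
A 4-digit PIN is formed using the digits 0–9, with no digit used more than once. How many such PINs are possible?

Choose and order 4 of the 10 symbols: the first digit has 10 options, the next 9, then 8, 7.
That product is 10 × 9 × 8 × 7 = 5040.

5040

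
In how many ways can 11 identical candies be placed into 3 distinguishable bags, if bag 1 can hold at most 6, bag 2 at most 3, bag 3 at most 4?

6

Without the upper bounds there are C(13,2) = 78 ways to split 11 among 3 bags.
Subtract solutions that violate a single cap (substitute x_i' = x_i − (cap_i+1)): x_1 ≥ 7 gives C(6,2) = 15; x_2 ≥ 4 gives C(9,2) = 36; x_3 ≥ 5 gives C(8,2) = 28. Together 79.
Add back pairs where two caps are both exceeded: 1 + 0 + 6 = 7.
By inclusion–exclusion the count is 78 − 79 + 7 = 6.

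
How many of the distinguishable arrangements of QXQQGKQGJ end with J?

Fix J in the last position and arrange the remaining 8 letters.
Those 8 letters have G appearing twice and Q appearing 4 times, giving (8)!/(4!·2!) = 840.

840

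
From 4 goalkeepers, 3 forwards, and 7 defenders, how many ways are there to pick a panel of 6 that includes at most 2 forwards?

2838

Split by how many forwards are chosen (0 through 2).
Sum: C(3,0)·C(11,6) + C(3,1)·C(11,5) + C(3,2)·C(11,4) = 462 + 1386 + 990 = 2838.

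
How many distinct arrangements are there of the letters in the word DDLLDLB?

Letter multiplicities in DDLLDLB: B×1, D×3, L×3.
So there are 7! / (3!·3!) = 140 distinguishable arrangements.

140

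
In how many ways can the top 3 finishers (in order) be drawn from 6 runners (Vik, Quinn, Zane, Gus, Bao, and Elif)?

120

There are 6 choices for 1st place, 5 for 2nd, and 4 for 3rd.
That gives 6 × 5 × 4 = 120.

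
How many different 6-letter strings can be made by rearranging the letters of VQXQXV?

90

VQXQXV has 6 letters with Q appearing twice, V appearing twice, and X appearing twice.
Dividing 6! = 720 by 2!·2!·2! = 8 for the repeated letters gives 90.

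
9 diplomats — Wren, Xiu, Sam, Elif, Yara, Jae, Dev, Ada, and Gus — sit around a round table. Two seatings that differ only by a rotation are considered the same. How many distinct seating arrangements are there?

40320

Seat Wren anywhere (absorbing the rotational symmetry), then permute the other 8: (8)! = 40320.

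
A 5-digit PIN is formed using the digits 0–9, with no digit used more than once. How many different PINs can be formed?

This is a permutation of 5 out of 10: P(10,5) = 10!/5!.
That product is 10 × 9 × 8 × 7 × 6 = 30240.

30240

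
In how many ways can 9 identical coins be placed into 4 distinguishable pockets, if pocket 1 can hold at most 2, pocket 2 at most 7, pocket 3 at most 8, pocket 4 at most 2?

67

By stars and bars, unrestricted non-negative solutions to x_1+…+x_4 = 9 number C(9+3,3) = 220.
Subtract solutions that violate a single cap (substitute x_i' = x_i − (cap_i+1)): x_1 ≥ 3 gives C(9,3) = 84; x_2 ≥ 8 gives C(4,3) = 4; x_3 ≥ 9 gives C(3,3) = 1; x_4 ≥ 3 gives C(9,3) = 84. Together 173.
Add back pairs where two caps are both exceeded: 0 + 0 + 20 + 0 + 0 + 0 = 20.
By inclusion–exclusion the count is 220 − 173 + 20 = 67.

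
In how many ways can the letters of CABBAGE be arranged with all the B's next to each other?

360

Treat the 2 copies of B as a single block. The multiset to arrange is then {BB, A, A, C, E, G}, 6 items in all.
That gives (6)!/(2!) = 360 arrangements.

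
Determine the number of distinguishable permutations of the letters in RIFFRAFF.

RIFFRAFF has 8 letters with F appearing 4 times and R appearing twice.
So there are 8! / (4!·2!) = 840 distinguishable arrangements.

840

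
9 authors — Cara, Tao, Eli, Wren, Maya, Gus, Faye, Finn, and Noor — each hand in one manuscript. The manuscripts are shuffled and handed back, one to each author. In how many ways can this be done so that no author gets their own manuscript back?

Let Aᵢ be the assignments in which author i gets their own manuscript. We want the size of the complement of A₁∪…∪A_9.
By inclusion–exclusion this is Σ_{j=0}^{9} (−1)^j C(9,j)·(9−j)!.
Computing: 362880 − 362880 + 181440 − 60480 + 15120 − 3024 + 504 − 72 + 9 − 1 = 133496.

133496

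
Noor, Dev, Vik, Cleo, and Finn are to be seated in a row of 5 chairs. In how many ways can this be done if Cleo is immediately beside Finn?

48

Glue Cleo and Finn into one block (2 internal orders), leaving 4 units to arrange in a row.
That gives 2 × 4! = 2 × 24 = 48.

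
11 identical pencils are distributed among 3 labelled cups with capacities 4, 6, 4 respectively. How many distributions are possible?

10

Without the upper bounds there are C(13,2) = 78 ways to split 11 among 3 cups.
Subtract solutions that violate a single cap (substitute x_i' = x_i − (cap_i+1)): x_1 ≥ 5 gives C(8,2) = 28; x_2 ≥ 7 gives C(6,2) = 15; x_3 ≥ 5 gives C(8,2) = 28. Together 71.
Add back pairs where two caps are both exceeded: 0 + 3 + 0 = 3.
By inclusion–exclusion the count is 78 − 71 + 3 = 10.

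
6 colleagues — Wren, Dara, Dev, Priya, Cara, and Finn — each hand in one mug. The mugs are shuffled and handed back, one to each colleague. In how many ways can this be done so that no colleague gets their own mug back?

Count assignments avoiding every fixed point. For any j of the 6 colleagues fixed to their own mug, the other 6−j can be arranged in (6−j)! ways.
By inclusion–exclusion this is Σ_{j=0}^{6} (−1)^j C(6,j)·(6−j)!.
Computing: 720 − 720 + 360 − 120 + 30 − 6 + 1 = 265.

265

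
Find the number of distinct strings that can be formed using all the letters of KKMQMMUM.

840

The 8 letters of KKMQMMUM have repeats: K appearing twice and M appearing 4 times.
The number of distinct arrangements is 8!/(4!·2!) = 40320/48 = 840.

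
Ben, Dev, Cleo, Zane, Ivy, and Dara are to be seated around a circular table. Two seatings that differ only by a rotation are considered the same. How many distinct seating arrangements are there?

120

Around a circle, 6 distinct people have 6!/6 = (5)! = 120 rotationally distinct seatings.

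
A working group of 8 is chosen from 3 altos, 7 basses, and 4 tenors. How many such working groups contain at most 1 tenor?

Split by how many tenors are chosen (0 through 1).
Sum: C(4,0)·C(10,8) + C(4,1)·C(10,7) = 45 + 480 = 525.

525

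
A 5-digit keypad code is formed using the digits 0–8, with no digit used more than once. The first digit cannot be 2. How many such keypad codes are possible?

13440

The first digit has 9−1 = 8 choices (anything except 2).
The remaining 4 digits are filled from the other 8 symbols without repetition: 8 × 7 × 6 × 5 = 1680.
Total: 8 × 1680 = 13440.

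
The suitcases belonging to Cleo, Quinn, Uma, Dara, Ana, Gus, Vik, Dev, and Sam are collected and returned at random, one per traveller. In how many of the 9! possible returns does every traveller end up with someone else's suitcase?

133496

Count assignments avoiding every fixed point. For any j of the 9 travellers fixed to their own suitcase, the other 9−j can be arranged in (9−j)! ways.
By inclusion–exclusion this is Σ_{j=0}^{9} (−1)^j C(9,j)·(9−j)!.
Computing: 362880 − 362880 + 181440 − 60480 + 15120 − 3024 + 504 − 72 + 9 − 1 = 133496.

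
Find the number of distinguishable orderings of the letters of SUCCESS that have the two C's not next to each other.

There are 7!/(3!·2!) = 420 arrangements of SUCCESS in total.
If the two C's are adjacent, glue them into one block, leaving 6 items to arrange: (6)!/(3!) = 120 ways.
Hence 420 − 120 = 300.

300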